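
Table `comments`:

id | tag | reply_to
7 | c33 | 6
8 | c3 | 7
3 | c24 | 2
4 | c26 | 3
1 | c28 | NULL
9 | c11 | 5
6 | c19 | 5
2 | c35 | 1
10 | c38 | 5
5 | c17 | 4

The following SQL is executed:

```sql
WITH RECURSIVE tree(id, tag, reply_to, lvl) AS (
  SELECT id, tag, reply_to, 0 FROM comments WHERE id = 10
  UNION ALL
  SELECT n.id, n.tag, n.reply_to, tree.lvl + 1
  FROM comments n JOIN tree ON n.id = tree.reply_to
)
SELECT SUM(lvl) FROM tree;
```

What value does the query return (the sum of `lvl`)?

15

Base: id=10 (c38), reply_to=5, lvl 0.
Iteration 1: join on id=5 -> c17 (id 5, reply_to=4, lvl 1).
Iteration 2: join on id=4 -> c26 (id 4, reply_to=3, lvl 2).
Iteration 3: join on id=3 -> c24 (id 3, reply_to=2, lvl 3).
Iteration 4: join on id=2 -> c35 (id 2, reply_to=1, lvl 4).
Iteration 5: join on id=1 -> c28 (id 1, reply_to=NULL, lvl 5).
Iteration 6: reply_to is NULL; no match; recursion stops.
SUM(lvl) = 0 + 1 + 2 + 3 + 4 + 5 = 15.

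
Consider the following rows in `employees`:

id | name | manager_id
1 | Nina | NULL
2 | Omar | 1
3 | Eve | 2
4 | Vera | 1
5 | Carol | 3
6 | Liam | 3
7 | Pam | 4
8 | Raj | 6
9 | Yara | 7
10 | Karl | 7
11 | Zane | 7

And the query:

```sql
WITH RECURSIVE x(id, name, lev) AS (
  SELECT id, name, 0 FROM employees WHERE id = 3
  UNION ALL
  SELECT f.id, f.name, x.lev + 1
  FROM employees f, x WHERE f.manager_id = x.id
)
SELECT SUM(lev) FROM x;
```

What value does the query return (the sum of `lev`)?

Base: id=3 (Eve) at lev 0.
Iteration 1: rows with manager_id in {3} -> Carol (id 5, lev 1), Liam (id 6, lev 1).
Iteration 2: rows with manager_id in {5,6} -> Raj (id 8, lev 2).
Iteration 3: no rows with manager_id in {8}; recursion stops.
SUM(lev) = 0 + 1 + 1 + 2 = 4.

4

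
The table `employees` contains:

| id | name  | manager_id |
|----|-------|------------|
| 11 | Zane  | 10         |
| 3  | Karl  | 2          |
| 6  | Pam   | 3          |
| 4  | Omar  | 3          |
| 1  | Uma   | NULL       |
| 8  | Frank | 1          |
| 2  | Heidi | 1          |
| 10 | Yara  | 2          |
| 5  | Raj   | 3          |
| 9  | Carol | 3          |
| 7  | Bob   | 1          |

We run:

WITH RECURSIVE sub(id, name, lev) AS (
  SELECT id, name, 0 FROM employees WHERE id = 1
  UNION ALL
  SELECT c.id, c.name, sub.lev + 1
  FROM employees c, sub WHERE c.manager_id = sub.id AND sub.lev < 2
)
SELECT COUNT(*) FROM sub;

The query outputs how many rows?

Base: id=1 (Uma) at lev 0.
Iteration 1: rows with manager_id in {1} -> Heidi (id 2, lev 1), Bob (id 7, lev 1), Frank (id 8, lev 1).
Iteration 2: rows with manager_id in {2,7,8} -> Karl (id 3, lev 2), Yara (id 10, lev 2).
Iteration 3: lev < 2 fails for all current rows; recursion stops.
Total rows emitted: 6.

6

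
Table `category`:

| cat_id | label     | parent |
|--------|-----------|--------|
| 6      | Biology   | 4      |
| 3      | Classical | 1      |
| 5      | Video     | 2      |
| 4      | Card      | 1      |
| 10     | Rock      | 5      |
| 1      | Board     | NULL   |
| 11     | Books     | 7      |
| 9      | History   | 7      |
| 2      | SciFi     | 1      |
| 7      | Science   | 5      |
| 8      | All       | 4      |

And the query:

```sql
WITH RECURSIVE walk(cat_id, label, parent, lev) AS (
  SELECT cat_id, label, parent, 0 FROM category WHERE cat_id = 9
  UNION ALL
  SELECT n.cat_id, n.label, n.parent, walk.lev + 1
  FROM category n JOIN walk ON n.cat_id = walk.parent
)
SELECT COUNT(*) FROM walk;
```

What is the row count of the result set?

Base: cat_id=9 (History), parent=7, lev 0.
Iteration 1: join on cat_id=7 -> Science (id 7, parent=5, lev 1).
Iteration 2: join on cat_id=5 -> Video (id 5, parent=2, lev 2).
Iteration 3: join on cat_id=2 -> SciFi (id 2, parent=1, lev 3).
Iteration 4: join on cat_id=1 -> Board (id 1, parent=NULL, lev 4).
Iteration 5: parent is NULL; no match; recursion stops.
Total rows emitted: 5.

5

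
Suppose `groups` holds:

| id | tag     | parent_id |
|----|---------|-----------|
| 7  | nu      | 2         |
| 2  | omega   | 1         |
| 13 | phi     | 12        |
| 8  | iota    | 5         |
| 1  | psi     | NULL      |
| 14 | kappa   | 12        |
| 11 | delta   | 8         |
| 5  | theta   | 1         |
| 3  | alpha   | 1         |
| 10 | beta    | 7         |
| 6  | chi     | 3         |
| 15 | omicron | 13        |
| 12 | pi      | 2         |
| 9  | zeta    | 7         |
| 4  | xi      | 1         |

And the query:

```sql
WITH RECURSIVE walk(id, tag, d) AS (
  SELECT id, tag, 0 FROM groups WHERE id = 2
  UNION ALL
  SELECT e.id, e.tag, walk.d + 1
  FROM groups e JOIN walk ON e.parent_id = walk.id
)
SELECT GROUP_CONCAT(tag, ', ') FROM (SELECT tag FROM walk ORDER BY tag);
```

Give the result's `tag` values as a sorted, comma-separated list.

beta, kappa, nu, omega, omicron, phi, pi, zeta

Base: id=2 (omega) at d 0.
Iteration 1: rows with parent_id in {2} -> nu (id 7, d 1), pi (id 12, d 1).
Iteration 2: rows with parent_id in {7,12} -> zeta (id 9, d 2), beta (id 10, d 2), phi (id 13, d 2), kappa (id 14, d 2).
Iteration 3: rows with parent_id in {9,10,13,14} -> omicron (id 15, d 3).
Iteration 4: no rows with parent_id in {15}; recursion stops.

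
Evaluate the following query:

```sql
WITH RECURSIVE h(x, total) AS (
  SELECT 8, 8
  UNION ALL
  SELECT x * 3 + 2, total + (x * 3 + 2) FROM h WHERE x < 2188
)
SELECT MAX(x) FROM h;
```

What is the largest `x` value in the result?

6560

Base: x=8, total=8.
Iteration 1: 8 < 2188 holds -> x = 8 * 3 + 2 = 26, total = 8 + 26 = 34.
Iteration 2: 26 < 2188 holds -> x = 26 * 3 + 2 = 80, total = 34 + 80 = 114.
Iteration 3: 80 < 2188 holds -> x = 80 * 3 + 2 = 242, total = 114 + 242 = 356.
Iteration 4: 242 < 2188 holds -> x = 242 * 3 + 2 = 728, total = 356 + 728 = 1084.
Iteration 5: 728 < 2188 holds -> x = 728 * 3 + 2 = 2186, total = 1084 + 2186 = 3270.
Iteration 6: 2186 < 2188 holds -> x = 2186 * 3 + 2 = 6560, total = 3270 + 6560 = 9830.
Iteration 7: 6560 < 2188 fails; recursion stops.
x values: 8, 26, 80, 242, 728, 2186, 6560; the maximum is 6560.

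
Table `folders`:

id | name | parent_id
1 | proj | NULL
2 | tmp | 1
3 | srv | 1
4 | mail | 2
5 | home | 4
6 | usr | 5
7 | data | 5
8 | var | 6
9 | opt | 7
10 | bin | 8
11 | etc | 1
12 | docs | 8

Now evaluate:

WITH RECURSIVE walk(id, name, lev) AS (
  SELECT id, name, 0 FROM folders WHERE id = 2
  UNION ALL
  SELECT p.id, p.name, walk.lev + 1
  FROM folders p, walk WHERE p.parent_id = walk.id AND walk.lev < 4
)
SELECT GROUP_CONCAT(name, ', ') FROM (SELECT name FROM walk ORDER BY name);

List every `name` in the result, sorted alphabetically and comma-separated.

Base: id=2 (tmp) at lev 0.
Iteration 1: rows with parent_id in {2} -> mail (id 4, lev 1).
Iteration 2: rows with parent_id in {4} -> home (id 5, lev 2).
Iteration 3: rows with parent_id in {5} -> usr (id 6, lev 3), data (id 7, lev 3).
Iteration 4: rows with parent_id in {6,7} -> var (id 8, lev 4), opt (id 9, lev 4).
Iteration 5: lev < 4 fails for all current rows; recursion stops.

data, home, mail, opt, tmp, usr, var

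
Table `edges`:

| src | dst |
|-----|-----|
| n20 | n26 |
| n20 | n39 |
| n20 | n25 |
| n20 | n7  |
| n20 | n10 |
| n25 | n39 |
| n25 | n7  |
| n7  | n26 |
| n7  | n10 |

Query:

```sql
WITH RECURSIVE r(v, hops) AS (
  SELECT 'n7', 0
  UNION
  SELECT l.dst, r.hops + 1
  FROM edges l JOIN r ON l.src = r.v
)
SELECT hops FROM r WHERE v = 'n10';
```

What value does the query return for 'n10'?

Base: (n7, hops=0).
Iteration 1: edges from {n7} -> (n10, hops=1), (n26, hops=1).
Iteration 2: no outgoing edges from {n10,n26}; recursion stops.

1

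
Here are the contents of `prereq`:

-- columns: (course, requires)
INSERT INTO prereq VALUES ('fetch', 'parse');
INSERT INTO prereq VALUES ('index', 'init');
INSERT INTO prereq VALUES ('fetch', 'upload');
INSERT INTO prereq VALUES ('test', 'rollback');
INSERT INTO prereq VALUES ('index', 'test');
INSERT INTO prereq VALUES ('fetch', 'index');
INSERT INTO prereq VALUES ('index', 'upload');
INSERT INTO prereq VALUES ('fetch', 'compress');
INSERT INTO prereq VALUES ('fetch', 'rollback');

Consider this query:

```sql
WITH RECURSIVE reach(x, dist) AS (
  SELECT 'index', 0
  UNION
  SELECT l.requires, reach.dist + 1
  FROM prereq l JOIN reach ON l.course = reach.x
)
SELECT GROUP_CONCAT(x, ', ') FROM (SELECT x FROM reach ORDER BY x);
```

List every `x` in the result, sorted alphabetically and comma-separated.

index, init, rollback, test, upload

Base: (index, dist=0).
Iteration 1: edges from {index} -> (init, dist=1), (test, dist=1), (upload, dist=1).
Iteration 2: edges from {init,test,upload} -> (rollback, dist=2).
Iteration 3: no outgoing edges from {rollback}; recursion stops.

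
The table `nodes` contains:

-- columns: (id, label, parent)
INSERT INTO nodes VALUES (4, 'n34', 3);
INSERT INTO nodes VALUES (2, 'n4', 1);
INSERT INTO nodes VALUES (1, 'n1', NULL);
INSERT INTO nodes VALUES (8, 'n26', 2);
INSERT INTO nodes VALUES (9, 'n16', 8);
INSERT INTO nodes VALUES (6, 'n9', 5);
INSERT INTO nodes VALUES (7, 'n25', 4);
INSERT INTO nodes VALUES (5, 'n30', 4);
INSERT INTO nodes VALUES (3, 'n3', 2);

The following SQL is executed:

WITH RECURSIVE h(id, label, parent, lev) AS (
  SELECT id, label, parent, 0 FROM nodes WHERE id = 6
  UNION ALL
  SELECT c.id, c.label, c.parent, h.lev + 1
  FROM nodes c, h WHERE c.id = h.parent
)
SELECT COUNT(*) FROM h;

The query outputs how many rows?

Base: id=6 (n9), parent=5, lev 0.
Iteration 1: join on id=5 -> n30 (id 5, parent=4, lev 1).
Iteration 2: join on id=4 -> n34 (id 4, parent=3, lev 2).
Iteration 3: join on id=3 -> n3 (id 3, parent=2, lev 3).
Iteration 4: join on id=2 -> n4 (id 2, parent=1, lev 4).
Iteration 5: join on id=1 -> n1 (id 1, parent=NULL, lev 5).
Iteration 6: parent is NULL; no match; recursion stops.
Total rows emitted: 6.

6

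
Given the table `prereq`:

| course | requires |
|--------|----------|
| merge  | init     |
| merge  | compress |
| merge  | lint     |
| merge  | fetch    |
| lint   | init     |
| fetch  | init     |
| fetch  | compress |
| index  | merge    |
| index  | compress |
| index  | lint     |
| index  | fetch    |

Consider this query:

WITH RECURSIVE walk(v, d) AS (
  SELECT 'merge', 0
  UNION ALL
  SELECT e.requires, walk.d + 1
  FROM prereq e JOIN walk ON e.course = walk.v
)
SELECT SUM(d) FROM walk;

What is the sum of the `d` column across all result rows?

10

Base: (merge, d=0).
Iteration 1: edges from {merge} -> (compress, d=1), (fetch, d=1), (init, d=1), (lint, d=1).
Iteration 2: edges from {compress,fetch,init,lint} -> (compress, d=2), (init, d=2) x2. [UNION ALL keeps all 3 new rows, including repeats]
Iteration 3: no outgoing edges from {compress,init}; recursion stops.
SUM(d) = 0 + 1 + 1 + 1 + 1 + 2 + 2 + 2 = 10.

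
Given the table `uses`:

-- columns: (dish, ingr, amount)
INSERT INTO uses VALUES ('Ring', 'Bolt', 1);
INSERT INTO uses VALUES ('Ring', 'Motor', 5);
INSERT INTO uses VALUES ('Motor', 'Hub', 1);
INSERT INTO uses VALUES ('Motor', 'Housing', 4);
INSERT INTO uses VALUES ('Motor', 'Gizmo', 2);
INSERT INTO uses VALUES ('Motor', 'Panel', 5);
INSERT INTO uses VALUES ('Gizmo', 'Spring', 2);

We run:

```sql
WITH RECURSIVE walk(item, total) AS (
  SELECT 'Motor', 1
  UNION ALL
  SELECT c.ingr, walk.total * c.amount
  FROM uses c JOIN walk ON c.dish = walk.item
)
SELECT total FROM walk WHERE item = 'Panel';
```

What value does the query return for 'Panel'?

5

Base: (Motor, total=1).
Iteration 1: components of {Motor} -> Gizmo = 1*2 = 2, Housing = 1*4 = 4, Hub = 1*1 = 1, Panel = 1*5 = 5.
Iteration 2: components of {Gizmo,Housing,Hub,Panel} -> Spring = 2*2 = 4.
Iteration 3: no further components; recursion stops.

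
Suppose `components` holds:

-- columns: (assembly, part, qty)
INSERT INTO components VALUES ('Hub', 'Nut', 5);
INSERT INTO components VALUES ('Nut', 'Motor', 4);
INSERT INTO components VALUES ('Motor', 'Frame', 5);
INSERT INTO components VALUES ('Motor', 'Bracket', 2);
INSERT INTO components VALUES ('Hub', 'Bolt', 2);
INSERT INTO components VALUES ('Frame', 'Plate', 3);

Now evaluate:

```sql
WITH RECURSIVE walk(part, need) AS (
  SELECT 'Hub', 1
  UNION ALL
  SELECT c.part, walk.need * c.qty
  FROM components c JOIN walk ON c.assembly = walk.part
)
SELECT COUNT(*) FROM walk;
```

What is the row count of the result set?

Base: (Hub, need=1).
Iteration 1: components of {Hub} -> Bolt = 1*2 = 2, Nut = 1*5 = 5.
Iteration 2: components of {Bolt,Nut} -> Motor = 5*4 = 20.
Iteration 3: components of {Motor} -> Bracket = 20*2 = 40, Frame = 20*5 = 100.
Iteration 4: components of {Bracket,Frame} -> Plate = 100*3 = 300.
Iteration 5: no further components; recursion stops.
Total rows emitted: 7.

7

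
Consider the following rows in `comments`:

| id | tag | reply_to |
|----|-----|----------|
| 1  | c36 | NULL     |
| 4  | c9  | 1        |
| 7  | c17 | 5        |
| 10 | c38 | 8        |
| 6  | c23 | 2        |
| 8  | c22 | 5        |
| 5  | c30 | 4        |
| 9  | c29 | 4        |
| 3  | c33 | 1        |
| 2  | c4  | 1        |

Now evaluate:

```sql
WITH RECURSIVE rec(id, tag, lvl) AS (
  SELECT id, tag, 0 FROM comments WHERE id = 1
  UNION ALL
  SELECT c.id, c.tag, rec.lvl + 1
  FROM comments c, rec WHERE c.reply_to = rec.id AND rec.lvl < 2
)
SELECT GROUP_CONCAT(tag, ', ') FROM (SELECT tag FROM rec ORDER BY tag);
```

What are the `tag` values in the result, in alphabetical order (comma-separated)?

Base: id=1 (c36) at lvl 0.
Iteration 1: rows with reply_to in {1} -> c4 (id 2, lvl 1), c33 (id 3, lvl 1), c9 (id 4, lvl 1).
Iteration 2: rows with reply_to in {2,3,4} -> c30 (id 5, lvl 2), c23 (id 6, lvl 2), c29 (id 9, lvl 2).
Iteration 3: lvl < 2 fails for all current rows; recursion stops.

c23, c29, c30, c33, c36, c4, c9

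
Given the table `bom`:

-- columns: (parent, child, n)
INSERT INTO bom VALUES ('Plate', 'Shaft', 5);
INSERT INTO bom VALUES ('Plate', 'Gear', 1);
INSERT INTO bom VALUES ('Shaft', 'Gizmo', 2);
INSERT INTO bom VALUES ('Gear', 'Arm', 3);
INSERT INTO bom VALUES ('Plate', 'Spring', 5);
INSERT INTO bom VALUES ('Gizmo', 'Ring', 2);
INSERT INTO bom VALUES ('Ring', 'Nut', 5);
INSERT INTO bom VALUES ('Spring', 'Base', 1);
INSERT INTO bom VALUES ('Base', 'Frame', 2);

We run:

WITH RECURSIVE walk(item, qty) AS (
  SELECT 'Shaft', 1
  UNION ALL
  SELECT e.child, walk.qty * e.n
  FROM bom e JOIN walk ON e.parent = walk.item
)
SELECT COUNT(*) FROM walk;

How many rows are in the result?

4

Base: (Shaft, qty=1).
Iteration 1: components of {Shaft} -> Gizmo = 1*2 = 2.
Iteration 2: components of {Gizmo} -> Ring = 2*2 = 4.
Iteration 3: components of {Ring} -> Nut = 4*5 = 20.
Iteration 4: no further components; recursion stops.
Total rows emitted: 4.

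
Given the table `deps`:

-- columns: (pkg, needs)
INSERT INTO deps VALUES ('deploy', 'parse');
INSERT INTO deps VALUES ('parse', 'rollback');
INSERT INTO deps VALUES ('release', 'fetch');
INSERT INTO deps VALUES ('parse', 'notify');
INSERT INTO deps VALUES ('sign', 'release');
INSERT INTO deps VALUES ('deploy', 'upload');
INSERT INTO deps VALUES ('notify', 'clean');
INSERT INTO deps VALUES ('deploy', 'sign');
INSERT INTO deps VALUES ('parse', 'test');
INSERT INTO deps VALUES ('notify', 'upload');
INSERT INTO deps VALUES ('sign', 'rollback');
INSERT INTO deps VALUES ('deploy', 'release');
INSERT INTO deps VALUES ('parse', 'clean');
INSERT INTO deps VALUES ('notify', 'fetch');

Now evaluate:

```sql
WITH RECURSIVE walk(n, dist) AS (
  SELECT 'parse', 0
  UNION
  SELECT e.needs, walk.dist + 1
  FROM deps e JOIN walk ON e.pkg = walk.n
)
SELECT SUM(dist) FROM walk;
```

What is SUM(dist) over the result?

Base: (parse, dist=0).
Iteration 1: edges from {parse} -> (clean, dist=1), (notify, dist=1), (rollback, dist=1), (test, dist=1).
Iteration 2: edges from {clean,notify,rollback,test} -> (clean, dist=2), (fetch, dist=2), (upload, dist=2).
Iteration 3: no outgoing edges from {clean,fetch,upload}; recursion stops.
SUM(dist) = 0 + 1 + 1 + 1 + 1 + 2 + 2 + 2 = 10.

10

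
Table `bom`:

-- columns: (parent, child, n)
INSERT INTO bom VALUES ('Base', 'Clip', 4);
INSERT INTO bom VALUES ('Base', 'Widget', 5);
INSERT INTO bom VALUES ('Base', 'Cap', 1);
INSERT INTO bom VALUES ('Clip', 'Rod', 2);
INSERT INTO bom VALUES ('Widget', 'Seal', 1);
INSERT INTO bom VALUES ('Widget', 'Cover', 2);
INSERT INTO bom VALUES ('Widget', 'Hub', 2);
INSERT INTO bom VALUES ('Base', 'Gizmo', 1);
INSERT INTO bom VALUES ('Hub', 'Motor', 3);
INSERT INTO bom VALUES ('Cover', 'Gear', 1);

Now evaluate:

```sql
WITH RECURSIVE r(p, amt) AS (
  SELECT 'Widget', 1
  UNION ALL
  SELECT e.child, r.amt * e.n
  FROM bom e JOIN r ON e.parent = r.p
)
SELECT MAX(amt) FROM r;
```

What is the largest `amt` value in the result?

6

Base: (Widget, amt=1).
Iteration 1: components of {Widget} -> Cover = 1*2 = 2, Hub = 1*2 = 2, Seal = 1*1 = 1.
Iteration 2: components of {Cover,Hub,Seal} -> Gear = 2*1 = 2, Motor = 2*3 = 6.
Iteration 3: no further components; recursion stops.
amt values: 1, 1, 2, 2, 2, 6; the maximum is 6.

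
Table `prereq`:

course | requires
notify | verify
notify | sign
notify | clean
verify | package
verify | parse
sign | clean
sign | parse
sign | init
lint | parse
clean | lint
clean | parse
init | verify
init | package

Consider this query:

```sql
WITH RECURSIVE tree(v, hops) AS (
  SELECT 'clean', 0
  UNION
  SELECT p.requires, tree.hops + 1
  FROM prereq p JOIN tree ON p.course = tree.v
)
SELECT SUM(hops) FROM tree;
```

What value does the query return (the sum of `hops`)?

Base: (clean, hops=0).
Iteration 1: edges from {clean} -> (lint, hops=1), (parse, hops=1).
Iteration 2: edges from {lint,parse} -> (parse, hops=2).
Iteration 3: no outgoing edges from {parse}; recursion stops.
SUM(hops) = 0 + 1 + 1 + 2 = 4.

4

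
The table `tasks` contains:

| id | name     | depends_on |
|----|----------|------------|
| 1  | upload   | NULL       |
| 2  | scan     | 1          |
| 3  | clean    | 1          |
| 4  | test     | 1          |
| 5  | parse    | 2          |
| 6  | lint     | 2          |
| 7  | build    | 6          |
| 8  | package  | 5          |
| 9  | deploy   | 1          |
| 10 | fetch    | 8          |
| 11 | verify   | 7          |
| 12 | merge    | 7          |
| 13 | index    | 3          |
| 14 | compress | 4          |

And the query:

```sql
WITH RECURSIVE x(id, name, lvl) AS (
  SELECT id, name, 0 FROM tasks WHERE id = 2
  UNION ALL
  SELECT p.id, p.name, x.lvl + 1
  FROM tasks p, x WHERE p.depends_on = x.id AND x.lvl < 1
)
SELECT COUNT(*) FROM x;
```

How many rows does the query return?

3

Base: id=2 (scan) at lvl 0.
Iteration 1: rows with depends_on in {2} -> parse (id 5, lvl 1), lint (id 6, lvl 1).
Iteration 2: lvl < 1 fails for all current rows; recursion stops.
Total rows emitted: 3.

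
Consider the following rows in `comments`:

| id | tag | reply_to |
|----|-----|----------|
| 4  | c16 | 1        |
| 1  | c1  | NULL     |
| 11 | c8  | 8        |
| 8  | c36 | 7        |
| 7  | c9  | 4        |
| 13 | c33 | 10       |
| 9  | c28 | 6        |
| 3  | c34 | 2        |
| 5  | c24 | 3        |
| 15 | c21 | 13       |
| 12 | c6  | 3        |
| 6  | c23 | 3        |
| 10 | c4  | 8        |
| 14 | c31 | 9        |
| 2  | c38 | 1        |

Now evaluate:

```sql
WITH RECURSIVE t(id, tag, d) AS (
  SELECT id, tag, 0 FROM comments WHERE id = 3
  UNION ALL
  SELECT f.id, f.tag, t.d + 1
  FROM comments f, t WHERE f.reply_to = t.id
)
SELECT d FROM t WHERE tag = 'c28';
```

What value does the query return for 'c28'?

2

Base: id=3 (c34) at d 0.
Iteration 1: rows with reply_to in {3} -> c24 (id 5, d 1), c23 (id 6, d 1), c6 (id 12, d 1).
Iteration 2: rows with reply_to in {5,6,12} -> c28 (id 9, d 2).
Iteration 3: rows with reply_to in {9} -> c31 (id 14, d 3).
Iteration 4: no rows with reply_to in {14}; recursion stops.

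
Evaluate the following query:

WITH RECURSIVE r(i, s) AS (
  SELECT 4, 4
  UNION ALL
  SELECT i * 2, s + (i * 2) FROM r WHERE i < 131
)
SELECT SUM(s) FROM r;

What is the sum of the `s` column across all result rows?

988

Base: i=4, s=4.
Iteration 1: 4 < 131 holds -> i = 4 * 2 = 8, s = 4 + 8 = 12.
Iteration 2: 8 < 131 holds -> i = 8 * 2 = 16, s = 12 + 16 = 28.
Iteration 3: 16 < 131 holds -> i = 16 * 2 = 32, s = 28 + 32 = 60.
Iteration 4: 32 < 131 holds -> i = 32 * 2 = 64, s = 60 + 64 = 124.
Iteration 5: 64 < 131 holds -> i = 64 * 2 = 128, s = 124 + 128 = 252.
Iteration 6: 128 < 131 holds -> i = 128 * 2 = 256, s = 252 + 256 = 508.
Iteration 7: 256 < 131 fails; recursion stops.
SUM(s) = 4 + 12 + 28 + 60 + 124 + 252 + 508 = 988.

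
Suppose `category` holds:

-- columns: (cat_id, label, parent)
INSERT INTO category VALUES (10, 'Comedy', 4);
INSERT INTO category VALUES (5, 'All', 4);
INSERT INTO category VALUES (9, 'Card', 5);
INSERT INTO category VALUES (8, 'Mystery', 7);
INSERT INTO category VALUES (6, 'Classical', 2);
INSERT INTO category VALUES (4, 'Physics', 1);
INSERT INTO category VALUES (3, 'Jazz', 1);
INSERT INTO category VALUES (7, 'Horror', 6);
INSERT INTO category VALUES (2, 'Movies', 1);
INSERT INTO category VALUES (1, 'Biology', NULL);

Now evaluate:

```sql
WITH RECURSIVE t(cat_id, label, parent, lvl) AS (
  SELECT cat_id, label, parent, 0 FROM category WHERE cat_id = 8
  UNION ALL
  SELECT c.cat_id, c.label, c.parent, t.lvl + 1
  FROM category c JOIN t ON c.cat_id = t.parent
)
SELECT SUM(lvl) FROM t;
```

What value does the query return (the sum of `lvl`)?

10

Base: cat_id=8 (Mystery), parent=7, lvl 0.
Iteration 1: join on cat_id=7 -> Horror (id 7, parent=6, lvl 1).
Iteration 2: join on cat_id=6 -> Classical (id 6, parent=2, lvl 2).
Iteration 3: join on cat_id=2 -> Movies (id 2, parent=1, lvl 3).
Iteration 4: join on cat_id=1 -> Biology (id 1, parent=NULL, lvl 4).
Iteration 5: parent is NULL; no match; recursion stops.
SUM(lvl) = 0 + 1 + 2 + 3 + 4 = 10.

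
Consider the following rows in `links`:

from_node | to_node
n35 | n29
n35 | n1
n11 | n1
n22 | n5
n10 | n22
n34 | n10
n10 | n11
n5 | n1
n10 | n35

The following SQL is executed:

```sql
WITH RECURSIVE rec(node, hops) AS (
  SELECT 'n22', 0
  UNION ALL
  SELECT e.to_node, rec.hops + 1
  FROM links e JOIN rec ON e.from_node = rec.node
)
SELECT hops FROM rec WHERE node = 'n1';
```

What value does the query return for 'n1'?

2

Base: (n22, hops=0).
Iteration 1: edges from {n22} -> (n5, hops=1).
Iteration 2: edges from {n5} -> (n1, hops=2).
Iteration 3: no outgoing edges from {n1}; recursion stops.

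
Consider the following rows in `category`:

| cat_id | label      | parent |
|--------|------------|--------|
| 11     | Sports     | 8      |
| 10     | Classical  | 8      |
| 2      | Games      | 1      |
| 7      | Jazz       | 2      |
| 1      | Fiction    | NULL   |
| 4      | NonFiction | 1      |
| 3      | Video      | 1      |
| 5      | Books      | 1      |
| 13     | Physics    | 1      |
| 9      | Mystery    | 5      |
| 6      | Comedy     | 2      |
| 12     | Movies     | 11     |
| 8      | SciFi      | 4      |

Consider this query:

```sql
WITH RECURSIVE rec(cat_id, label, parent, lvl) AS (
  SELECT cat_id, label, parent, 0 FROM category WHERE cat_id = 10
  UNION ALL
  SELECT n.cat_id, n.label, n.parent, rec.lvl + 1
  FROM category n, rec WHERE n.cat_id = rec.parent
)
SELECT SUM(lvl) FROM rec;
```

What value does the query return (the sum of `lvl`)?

6

Base: cat_id=10 (Classical), parent=8, lvl 0.
Iteration 1: join on cat_id=8 -> SciFi (id 8, parent=4, lvl 1).
Iteration 2: join on cat_id=4 -> NonFiction (id 4, parent=1, lvl 2).
Iteration 3: join on cat_id=1 -> Fiction (id 1, parent=NULL, lvl 3).
Iteration 4: parent is NULL; no match; recursion stops.
SUM(lvl) = 0 + 1 + 2 + 3 = 6.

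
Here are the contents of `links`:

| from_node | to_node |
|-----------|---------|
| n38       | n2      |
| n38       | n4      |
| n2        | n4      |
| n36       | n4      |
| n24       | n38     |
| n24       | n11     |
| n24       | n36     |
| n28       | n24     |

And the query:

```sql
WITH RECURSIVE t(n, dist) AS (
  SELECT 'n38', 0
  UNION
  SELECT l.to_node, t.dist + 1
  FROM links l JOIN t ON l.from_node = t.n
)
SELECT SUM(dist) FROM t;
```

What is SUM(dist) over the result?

4

Base: (n38, dist=0).
Iteration 1: edges from {n38} -> (n2, dist=1), (n4, dist=1).
Iteration 2: edges from {n2,n4} -> (n4, dist=2).
Iteration 3: no outgoing edges from {n4}; recursion stops.
SUM(dist) = 0 + 1 + 1 + 2 = 4.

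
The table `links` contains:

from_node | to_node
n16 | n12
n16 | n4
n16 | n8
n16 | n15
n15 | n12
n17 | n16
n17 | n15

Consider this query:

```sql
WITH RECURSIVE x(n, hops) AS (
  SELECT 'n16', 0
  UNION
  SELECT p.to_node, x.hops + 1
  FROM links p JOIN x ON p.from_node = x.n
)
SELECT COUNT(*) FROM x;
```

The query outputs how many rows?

Base: (n16, hops=0).
Iteration 1: edges from {n16} -> (n12, hops=1), (n15, hops=1), (n4, hops=1), (n8, hops=1).
Iteration 2: edges from {n12,n15,n4,n8} -> (n12, hops=2).
Iteration 3: no outgoing edges from {n12}; recursion stops.
Total rows emitted: 6.

6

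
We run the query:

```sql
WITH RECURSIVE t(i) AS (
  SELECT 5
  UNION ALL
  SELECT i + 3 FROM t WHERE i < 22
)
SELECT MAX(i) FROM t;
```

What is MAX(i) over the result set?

Base: i=5.
Iteration 1: 5 < 22 holds -> i = 5 + 3 = 8.
Iteration 2: 8 < 22 holds -> i = 8 + 3 = 11.
Iteration 3: 11 < 22 holds -> i = 11 + 3 = 14.
Iteration 4: 14 < 22 holds -> i = 14 + 3 = 17.
Iteration 5: 17 < 22 holds -> i = 17 + 3 = 20.
Iteration 6: 20 < 22 holds -> i = 20 + 3 = 23.
Iteration 7: 23 < 22 fails; recursion stops.
i values: 5, 8, 11, 14, 17, 20, 23; the maximum is 23.

23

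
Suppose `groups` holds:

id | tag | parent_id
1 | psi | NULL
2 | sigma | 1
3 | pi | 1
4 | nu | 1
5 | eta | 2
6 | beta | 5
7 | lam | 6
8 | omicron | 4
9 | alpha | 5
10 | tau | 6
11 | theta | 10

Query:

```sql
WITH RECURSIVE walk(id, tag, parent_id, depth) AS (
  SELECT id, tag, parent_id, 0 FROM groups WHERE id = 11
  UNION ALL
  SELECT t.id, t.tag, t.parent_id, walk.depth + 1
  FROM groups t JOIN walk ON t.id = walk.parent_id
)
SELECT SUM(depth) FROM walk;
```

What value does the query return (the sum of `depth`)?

15

Base: id=11 (theta), parent_id=10, depth 0.
Iteration 1: join on id=10 -> tau (id 10, parent_id=6, depth 1).
Iteration 2: join on id=6 -> beta (id 6, parent_id=5, depth 2).
Iteration 3: join on id=5 -> eta (id 5, parent_id=2, depth 3).
Iteration 4: join on id=2 -> sigma (id 2, parent_id=1, depth 4).
Iteration 5: join on id=1 -> psi (id 1, parent_id=NULL, depth 5).
Iteration 6: parent_id is NULL; no match; recursion stops.
SUM(depth) = 0 + 1 + 2 + 3 + 4 + 5 = 15.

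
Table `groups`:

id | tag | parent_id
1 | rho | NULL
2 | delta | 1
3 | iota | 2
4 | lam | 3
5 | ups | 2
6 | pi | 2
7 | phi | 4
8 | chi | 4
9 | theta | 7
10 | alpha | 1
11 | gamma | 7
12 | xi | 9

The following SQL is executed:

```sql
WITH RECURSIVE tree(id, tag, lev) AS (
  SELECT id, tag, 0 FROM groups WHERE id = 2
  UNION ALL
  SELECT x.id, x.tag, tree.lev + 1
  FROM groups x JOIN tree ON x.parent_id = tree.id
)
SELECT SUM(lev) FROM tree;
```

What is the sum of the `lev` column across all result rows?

24

Base: id=2 (delta) at lev 0.
Iteration 1: rows with parent_id in {2} -> iota (id 3, lev 1), ups (id 5, lev 1), pi (id 6, lev 1).
Iteration 2: rows with parent_id in {3,5,6} -> lam (id 4, lev 2).
Iteration 3: rows with parent_id in {4} -> phi (id 7, lev 3), chi (id 8, lev 3).
Iteration 4: rows with parent_id in {7,8} -> theta (id 9, lev 4), gamma (id 11, lev 4).
Iteration 5: rows with parent_id in {9,11} -> xi (id 12, lev 5).
Iteration 6: no rows with parent_id in {12}; recursion stops.
SUM(lev) = 0 + 1 + 1 + 1 + 2 + 3 + 3 + 4 + 4 + 5 = 24.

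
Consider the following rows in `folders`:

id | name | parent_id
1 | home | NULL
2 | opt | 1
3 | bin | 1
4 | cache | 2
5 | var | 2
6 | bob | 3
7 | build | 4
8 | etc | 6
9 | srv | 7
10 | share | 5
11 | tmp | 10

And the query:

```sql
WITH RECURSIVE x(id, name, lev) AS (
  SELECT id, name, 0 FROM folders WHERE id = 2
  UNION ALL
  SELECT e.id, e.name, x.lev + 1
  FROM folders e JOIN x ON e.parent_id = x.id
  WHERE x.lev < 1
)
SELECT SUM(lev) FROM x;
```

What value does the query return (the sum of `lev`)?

Base: id=2 (opt) at lev 0.
Iteration 1: rows with parent_id in {2} -> cache (id 4, lev 1), var (id 5, lev 1).
Iteration 2: lev < 1 fails for all current rows; recursion stops.
SUM(lev) = 0 + 1 + 1 = 2.

2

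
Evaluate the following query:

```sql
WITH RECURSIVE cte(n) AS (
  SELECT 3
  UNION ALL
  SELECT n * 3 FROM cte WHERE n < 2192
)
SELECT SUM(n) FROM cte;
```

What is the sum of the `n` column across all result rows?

9840

Base: n=3.
Iteration 1: 3 < 2192 holds -> n = 3 * 3 = 9.
Iteration 2: 9 < 2192 holds -> n = 9 * 3 = 27.
Iteration 3: 27 < 2192 holds -> n = 27 * 3 = 81.
Iteration 4: 81 < 2192 holds -> n = 81 * 3 = 243.
Iteration 5: 243 < 2192 holds -> n = 243 * 3 = 729.
Iteration 6: 729 < 2192 holds -> n = 729 * 3 = 2187.
Iteration 7: 2187 < 2192 holds -> n = 2187 * 3 = 6561.
Iteration 8: 6561 < 2192 fails; recursion stops.
SUM(n) = 3 + 9 + 27 + 81 + 243 + 729 + 2187 + 6561 = 9840.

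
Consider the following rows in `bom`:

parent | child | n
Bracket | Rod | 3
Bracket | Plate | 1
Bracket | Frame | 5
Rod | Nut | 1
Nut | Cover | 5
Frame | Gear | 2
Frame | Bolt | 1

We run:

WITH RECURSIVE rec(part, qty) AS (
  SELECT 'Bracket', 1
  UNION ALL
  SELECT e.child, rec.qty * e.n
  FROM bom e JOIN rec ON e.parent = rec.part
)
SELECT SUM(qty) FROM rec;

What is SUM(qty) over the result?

Base: (Bracket, qty=1).
Iteration 1: components of {Bracket} -> Frame = 1*5 = 5, Plate = 1*1 = 1, Rod = 1*3 = 3.
Iteration 2: components of {Frame,Plate,Rod} -> Bolt = 5*1 = 5, Gear = 5*2 = 10, Nut = 3*1 = 3.
Iteration 3: components of {Bolt,Gear,Nut} -> Cover = 3*5 = 15.
Iteration 4: no further components; recursion stops.
SUM(qty) = 1 + 3 + 1 + 5 + 3 + 10 + 5 + 15 = 43.

43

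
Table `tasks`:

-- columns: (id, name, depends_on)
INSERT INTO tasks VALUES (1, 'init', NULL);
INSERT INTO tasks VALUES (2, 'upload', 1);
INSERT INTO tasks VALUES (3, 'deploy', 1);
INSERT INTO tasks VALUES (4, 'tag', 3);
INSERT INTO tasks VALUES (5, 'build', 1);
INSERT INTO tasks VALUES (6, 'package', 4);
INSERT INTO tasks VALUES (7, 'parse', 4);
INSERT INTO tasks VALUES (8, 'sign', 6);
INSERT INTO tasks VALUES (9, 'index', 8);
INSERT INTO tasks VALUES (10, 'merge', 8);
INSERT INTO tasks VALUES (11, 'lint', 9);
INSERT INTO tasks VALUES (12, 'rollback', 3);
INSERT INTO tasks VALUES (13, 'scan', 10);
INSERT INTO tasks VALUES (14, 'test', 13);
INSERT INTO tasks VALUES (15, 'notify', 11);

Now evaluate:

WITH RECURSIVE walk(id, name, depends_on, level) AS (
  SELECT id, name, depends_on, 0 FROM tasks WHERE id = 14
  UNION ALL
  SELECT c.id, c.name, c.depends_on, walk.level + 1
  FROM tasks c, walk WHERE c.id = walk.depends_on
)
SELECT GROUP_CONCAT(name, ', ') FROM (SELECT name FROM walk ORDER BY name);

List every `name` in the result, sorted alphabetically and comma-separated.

Base: id=14 (test), depends_on=13, level 0.
Iteration 1: join on id=13 -> scan (id 13, depends_on=10, level 1).
Iteration 2: join on id=10 -> merge (id 10, depends_on=8, level 2).
Iteration 3: join on id=8 -> sign (id 8, depends_on=6, level 3).
Iteration 4: join on id=6 -> package (id 6, depends_on=4, level 4).
Iteration 5: join on id=4 -> tag (id 4, depends_on=3, level 5).
Iteration 6: join on id=3 -> deploy (id 3, depends_on=1, level 6).
Iteration 7: join on id=1 -> init (id 1, depends_on=NULL, level 7).
Iteration 8: depends_on is NULL; no match; recursion stops.

deploy, init, merge, package, scan, sign, tag, test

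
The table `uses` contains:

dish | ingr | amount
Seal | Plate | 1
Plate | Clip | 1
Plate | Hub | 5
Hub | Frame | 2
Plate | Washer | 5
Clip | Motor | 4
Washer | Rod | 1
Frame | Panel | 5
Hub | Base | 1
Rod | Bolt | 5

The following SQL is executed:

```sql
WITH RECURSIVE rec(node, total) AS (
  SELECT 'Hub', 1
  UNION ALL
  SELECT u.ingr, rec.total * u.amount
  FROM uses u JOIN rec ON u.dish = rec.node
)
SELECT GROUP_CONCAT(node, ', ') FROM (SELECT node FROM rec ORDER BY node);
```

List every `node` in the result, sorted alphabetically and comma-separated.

Base: (Hub, total=1).
Iteration 1: components of {Hub} -> Base = 1*1 = 1, Frame = 1*2 = 2.
Iteration 2: components of {Base,Frame} -> Panel = 2*5 = 10.
Iteration 3: no further components; recursion stops.

Base, Frame, Hub, Panel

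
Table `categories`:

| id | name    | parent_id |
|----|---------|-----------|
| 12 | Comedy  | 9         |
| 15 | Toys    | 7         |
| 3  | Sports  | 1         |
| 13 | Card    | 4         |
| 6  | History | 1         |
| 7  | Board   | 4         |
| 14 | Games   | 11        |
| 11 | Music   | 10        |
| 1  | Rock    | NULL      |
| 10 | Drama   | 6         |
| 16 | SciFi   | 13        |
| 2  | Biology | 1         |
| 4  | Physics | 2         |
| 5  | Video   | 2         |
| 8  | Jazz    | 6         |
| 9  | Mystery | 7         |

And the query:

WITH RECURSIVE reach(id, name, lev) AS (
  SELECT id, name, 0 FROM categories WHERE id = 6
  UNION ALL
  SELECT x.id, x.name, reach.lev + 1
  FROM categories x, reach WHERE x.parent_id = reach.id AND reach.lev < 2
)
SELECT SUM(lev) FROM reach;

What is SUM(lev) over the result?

4

Base: id=6 (History) at lev 0.
Iteration 1: rows with parent_id in {6} -> Jazz (id 8, lev 1), Drama (id 10, lev 1).
Iteration 2: rows with parent_id in {8,10} -> Music (id 11, lev 2).
Iteration 3: lev < 2 fails for all current rows; recursion stops.
SUM(lev) = 0 + 1 + 1 + 2 = 4.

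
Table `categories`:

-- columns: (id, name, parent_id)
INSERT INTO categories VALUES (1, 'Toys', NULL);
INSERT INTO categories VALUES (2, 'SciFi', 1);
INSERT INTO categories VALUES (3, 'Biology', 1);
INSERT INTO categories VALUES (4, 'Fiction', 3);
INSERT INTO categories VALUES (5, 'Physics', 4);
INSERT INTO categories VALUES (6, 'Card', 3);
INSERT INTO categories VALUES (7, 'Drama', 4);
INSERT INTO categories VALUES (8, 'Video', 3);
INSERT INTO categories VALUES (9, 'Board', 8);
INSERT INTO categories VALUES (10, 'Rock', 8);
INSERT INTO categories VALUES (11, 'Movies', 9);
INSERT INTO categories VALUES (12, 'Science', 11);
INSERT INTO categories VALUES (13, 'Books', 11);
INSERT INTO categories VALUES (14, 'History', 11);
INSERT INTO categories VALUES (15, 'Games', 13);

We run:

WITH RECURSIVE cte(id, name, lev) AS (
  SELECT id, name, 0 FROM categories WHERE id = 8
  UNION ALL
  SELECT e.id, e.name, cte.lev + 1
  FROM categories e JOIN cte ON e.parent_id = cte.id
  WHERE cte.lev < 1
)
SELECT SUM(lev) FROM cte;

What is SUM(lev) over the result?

Base: id=8 (Video) at lev 0.
Iteration 1: rows with parent_id in {8} -> Board (id 9, lev 1), Rock (id 10, lev 1).
Iteration 2: lev < 1 fails for all current rows; recursion stops.
SUM(lev) = 0 + 1 + 1 = 2.

2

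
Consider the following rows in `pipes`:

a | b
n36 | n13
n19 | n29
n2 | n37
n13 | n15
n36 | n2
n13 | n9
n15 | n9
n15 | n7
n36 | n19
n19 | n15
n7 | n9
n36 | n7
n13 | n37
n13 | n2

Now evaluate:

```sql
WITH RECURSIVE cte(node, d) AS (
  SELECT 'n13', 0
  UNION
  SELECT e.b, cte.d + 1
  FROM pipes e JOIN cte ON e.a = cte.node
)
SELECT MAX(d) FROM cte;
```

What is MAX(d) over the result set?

Base: (n13, d=0).
Iteration 1: edges from {n13} -> (n15, d=1), (n2, d=1), (n37, d=1), (n9, d=1).
Iteration 2: edges from {n15,n2,n37,n9} -> (n37, d=2), (n7, d=2), (n9, d=2).
Iteration 3: edges from {n37,n7,n9} -> (n9, d=3).
Iteration 4: no outgoing edges from {n9}; recursion stops.
d values: 0, 1, 1, 1, 1, 2, 2, 2, 3; the maximum is 3.

3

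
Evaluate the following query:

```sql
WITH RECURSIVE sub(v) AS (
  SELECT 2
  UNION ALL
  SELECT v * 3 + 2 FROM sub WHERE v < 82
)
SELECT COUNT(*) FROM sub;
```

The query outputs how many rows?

Base: v=2.
Iteration 1: 2 < 82 holds -> v = 2 * 3 + 2 = 8.
Iteration 2: 8 < 82 holds -> v = 8 * 3 + 2 = 26.
Iteration 3: 26 < 82 holds -> v = 26 * 3 + 2 = 80.
Iteration 4: 80 < 82 holds -> v = 80 * 3 + 2 = 242.
Iteration 5: 242 < 82 fails; recursion stops.
Total rows emitted: 5.

5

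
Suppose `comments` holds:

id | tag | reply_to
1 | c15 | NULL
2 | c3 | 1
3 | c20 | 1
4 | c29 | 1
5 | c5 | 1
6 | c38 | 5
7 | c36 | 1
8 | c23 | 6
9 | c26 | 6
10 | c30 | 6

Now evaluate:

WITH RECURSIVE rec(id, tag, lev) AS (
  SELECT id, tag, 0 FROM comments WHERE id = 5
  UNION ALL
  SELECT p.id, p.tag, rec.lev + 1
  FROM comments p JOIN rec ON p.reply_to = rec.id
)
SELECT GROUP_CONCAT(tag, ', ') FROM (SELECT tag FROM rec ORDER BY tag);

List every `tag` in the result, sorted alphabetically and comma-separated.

Base: id=5 (c5) at lev 0.
Iteration 1: rows with reply_to in {5} -> c38 (id 6, lev 1).
Iteration 2: rows with reply_to in {6} -> c23 (id 8, lev 2), c26 (id 9, lev 2), c30 (id 10, lev 2).
Iteration 3: no rows with reply_to in {8,9,10}; recursion stops.

c23, c26, c30, c38, c5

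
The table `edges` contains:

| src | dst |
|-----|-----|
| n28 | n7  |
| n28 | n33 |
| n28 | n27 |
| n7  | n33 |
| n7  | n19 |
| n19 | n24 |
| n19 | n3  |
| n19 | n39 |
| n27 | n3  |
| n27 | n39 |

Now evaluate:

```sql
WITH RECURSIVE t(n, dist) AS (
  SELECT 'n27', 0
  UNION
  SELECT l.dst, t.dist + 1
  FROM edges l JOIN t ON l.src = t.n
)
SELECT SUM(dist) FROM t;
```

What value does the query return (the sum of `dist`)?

2

Base: (n27, dist=0).
Iteration 1: edges from {n27} -> (n3, dist=1), (n39, dist=1).
Iteration 2: no outgoing edges from {n3,n39}; recursion stops.
SUM(dist) = 0 + 1 + 1 = 2.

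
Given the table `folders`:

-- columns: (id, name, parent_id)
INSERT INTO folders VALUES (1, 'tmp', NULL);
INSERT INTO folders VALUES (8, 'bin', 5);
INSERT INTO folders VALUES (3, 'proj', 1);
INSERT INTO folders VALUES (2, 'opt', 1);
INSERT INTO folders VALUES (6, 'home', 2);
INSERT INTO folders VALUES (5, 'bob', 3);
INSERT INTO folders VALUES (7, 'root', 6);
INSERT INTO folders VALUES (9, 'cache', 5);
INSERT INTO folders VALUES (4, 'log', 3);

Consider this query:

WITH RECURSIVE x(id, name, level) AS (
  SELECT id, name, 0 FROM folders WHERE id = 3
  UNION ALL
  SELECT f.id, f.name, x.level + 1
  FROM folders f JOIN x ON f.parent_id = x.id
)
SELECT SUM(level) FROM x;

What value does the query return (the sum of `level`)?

Base: id=3 (proj) at level 0.
Iteration 1: rows with parent_id in {3} -> log (id 4, level 1), bob (id 5, level 1).
Iteration 2: rows with parent_id in {4,5} -> bin (id 8, level 2), cache (id 9, level 2).
Iteration 3: no rows with parent_id in {8,9}; recursion stops.
SUM(level) = 0 + 1 + 1 + 2 + 2 = 6.

6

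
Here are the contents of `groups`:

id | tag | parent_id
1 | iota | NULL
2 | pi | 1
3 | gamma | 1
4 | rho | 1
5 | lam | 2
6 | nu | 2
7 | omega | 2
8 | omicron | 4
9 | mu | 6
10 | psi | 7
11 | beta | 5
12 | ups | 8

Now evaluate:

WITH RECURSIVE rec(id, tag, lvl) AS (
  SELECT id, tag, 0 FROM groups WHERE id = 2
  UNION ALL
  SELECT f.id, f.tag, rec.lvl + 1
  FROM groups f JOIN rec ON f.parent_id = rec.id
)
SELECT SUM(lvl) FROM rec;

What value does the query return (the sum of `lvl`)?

9

Base: id=2 (pi) at lvl 0.
Iteration 1: rows with parent_id in {2} -> lam (id 5, lvl 1), nu (id 6, lvl 1), omega (id 7, lvl 1).
Iteration 2: rows with parent_id in {5,6,7} -> mu (id 9, lvl 2), psi (id 10, lvl 2), beta (id 11, lvl 2).
Iteration 3: no rows with parent_id in {9,10,11}; recursion stops.
SUM(lvl) = 0 + 1 + 1 + 1 + 2 + 2 + 2 = 9.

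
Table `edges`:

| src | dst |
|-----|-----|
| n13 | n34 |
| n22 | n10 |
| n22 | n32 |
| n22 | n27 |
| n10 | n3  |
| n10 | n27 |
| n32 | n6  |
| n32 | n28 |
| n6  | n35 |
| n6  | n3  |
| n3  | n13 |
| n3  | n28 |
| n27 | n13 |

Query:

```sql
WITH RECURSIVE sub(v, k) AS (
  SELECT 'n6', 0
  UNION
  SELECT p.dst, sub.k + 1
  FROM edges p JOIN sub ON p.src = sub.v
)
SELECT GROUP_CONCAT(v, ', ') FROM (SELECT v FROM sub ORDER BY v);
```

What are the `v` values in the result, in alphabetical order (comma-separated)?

Base: (n6, k=0).
Iteration 1: edges from {n6} -> (n3, k=1), (n35, k=1).
Iteration 2: edges from {n3,n35} -> (n13, k=2), (n28, k=2).
Iteration 3: edges from {n13,n28} -> (n34, k=3).
Iteration 4: no outgoing edges from {n34}; recursion stops.

n13, n28, n3, n34, n35, n6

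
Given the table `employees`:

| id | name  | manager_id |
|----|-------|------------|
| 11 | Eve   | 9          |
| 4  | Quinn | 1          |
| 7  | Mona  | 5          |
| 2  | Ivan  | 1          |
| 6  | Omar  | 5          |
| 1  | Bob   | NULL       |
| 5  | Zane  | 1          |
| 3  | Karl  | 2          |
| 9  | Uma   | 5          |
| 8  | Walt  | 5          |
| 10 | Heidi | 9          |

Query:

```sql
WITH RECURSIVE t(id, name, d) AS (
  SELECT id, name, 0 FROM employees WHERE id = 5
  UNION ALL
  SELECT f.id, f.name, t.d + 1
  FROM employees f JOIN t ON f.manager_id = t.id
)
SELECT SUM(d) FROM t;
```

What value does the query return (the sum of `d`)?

8

Base: id=5 (Zane) at d 0.
Iteration 1: rows with manager_id in {5} -> Omar (id 6, d 1), Mona (id 7, d 1), Walt (id 8, d 1), Uma (id 9, d 1).
Iteration 2: rows with manager_id in {6,7,8,9} -> Heidi (id 10, d 2), Eve (id 11, d 2).
Iteration 3: no rows with manager_id in {10,11}; recursion stops.
SUM(d) = 0 + 1 + 1 + 1 + 1 + 2 + 2 = 8.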